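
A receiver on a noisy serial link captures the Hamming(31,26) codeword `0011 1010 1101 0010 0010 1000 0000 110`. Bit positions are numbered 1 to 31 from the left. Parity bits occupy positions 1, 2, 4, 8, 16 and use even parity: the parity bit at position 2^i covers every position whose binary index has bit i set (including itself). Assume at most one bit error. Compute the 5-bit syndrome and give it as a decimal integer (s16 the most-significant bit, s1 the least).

0

s1: b1⊕b3⊕b5⊕b7⊕b9⊕b11⊕b13⊕b15⊕b17⊕b19⊕b21⊕b23⊕b25⊕b27⊕b29⊕b31 = 0⊕1⊕1⊕1⊕1⊕0⊕0⊕1⊕0⊕1⊕1⊕0⊕0⊕0⊕1⊕0 = 0
s2: b2⊕b3⊕b6⊕b7⊕b10⊕b11⊕b14⊕b15⊕b18⊕b19⊕b22⊕b23⊕b26⊕b27⊕b30⊕b31 = 0⊕1⊕0⊕1⊕1⊕0⊕0⊕1⊕0⊕1⊕0⊕0⊕0⊕0⊕1⊕0 = 0
s4: b4⊕b5⊕b6⊕b7⊕b12⊕b13⊕b14⊕b15⊕b20⊕b21⊕b22⊕b23⊕b28⊕b29⊕b30⊕b31 = 1⊕1⊕0⊕1⊕1⊕0⊕0⊕1⊕0⊕1⊕0⊕0⊕0⊕1⊕1⊕0 = 0
s8: b8⊕b9⊕b10⊕b11⊕b12⊕b13⊕b14⊕b15⊕b24⊕b25⊕b26⊕b27⊕b28⊕b29⊕b30⊕b31 = 0⊕1⊕1⊕0⊕1⊕0⊕0⊕1⊕0⊕0⊕0⊕0⊕0⊕1⊕1⊕0 = 0
s16: b16⊕b17⊕b18⊕b19⊕b20⊕b21⊕b22⊕b23⊕b24⊕b25⊕b26⊕b27⊕b28⊕b29⊕b30⊕b31 = 0⊕0⊕0⊕1⊕0⊕1⊕0⊕0⊕0⊕0⊕0⊕0⊕0⊕1⊕1⊕0 = 0
Syndrome (s16...s1) = 00000 → position 0 (no error).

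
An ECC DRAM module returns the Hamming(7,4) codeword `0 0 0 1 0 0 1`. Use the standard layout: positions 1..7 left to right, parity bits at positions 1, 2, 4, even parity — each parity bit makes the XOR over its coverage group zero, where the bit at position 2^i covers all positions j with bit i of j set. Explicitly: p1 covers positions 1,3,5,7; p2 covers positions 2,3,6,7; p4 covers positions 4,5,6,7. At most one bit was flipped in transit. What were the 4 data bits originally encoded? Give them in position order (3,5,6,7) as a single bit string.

1001

s1: b1⊕b3⊕b5⊕b7 = 0⊕0⊕0⊕1 = 1
s2: b2⊕b3⊕b6⊕b7 = 0⊕0⊕0⊕1 = 1
s4: b4⊕b5⊕b6⊕b7 = 1⊕0⊕0⊕1 = 0
Syndrome (s4...s1) = 011 → position 3.
Flip bit 3: corrected codeword = 0011001
Data bits at positions 3,5,6,7: 1001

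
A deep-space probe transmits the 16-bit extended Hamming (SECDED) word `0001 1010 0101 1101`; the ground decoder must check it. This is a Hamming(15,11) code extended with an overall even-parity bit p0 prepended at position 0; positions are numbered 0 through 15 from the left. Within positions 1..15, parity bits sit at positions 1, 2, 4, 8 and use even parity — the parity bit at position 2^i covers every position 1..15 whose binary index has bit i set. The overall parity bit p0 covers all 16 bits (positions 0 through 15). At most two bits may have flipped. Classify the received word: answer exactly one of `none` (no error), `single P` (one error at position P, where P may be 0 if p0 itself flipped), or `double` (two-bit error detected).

s1: b1⊕b3⊕b5⊕b7⊕b9⊕b11⊕b13⊕b15 = 0⊕1⊕0⊕0⊕1⊕1⊕1⊕1 = 1
s2: b2⊕b3⊕b6⊕b7⊕b10⊕b11⊕b14⊕b15 = 0⊕1⊕1⊕0⊕0⊕1⊕0⊕1 = 0
s4: b4⊕b5⊕b6⊕b7⊕b12⊕b13⊕b14⊕b15 = 1⊕0⊕1⊕0⊕1⊕1⊕0⊕1 = 1
s8: b8⊕b9⊕b10⊕b11⊕b12⊕b13⊕b14⊕b15 = 0⊕1⊕0⊕1⊕1⊕1⊕0⊕1 = 1
Syndrome (s8...s1) = 1101 → position 13.
Overall parity (XOR of all 16 bits, including p0): 0⊕0⊕0⊕1⊕1⊕0⊕1⊕0⊕0⊕1⊕0⊕1⊕1⊕1⊕0⊕1 = 0
Overall=0, syndrome position=13 → double-bit error detected (uncorrectable).

double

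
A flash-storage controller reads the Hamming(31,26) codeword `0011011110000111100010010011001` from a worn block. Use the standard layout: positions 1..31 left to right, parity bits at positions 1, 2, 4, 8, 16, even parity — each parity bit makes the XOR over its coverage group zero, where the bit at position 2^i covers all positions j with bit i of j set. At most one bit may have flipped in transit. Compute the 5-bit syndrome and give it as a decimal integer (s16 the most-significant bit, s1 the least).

s1: b1⊕b3⊕b5⊕b7⊕b9⊕b11⊕b13⊕b15⊕b17⊕b19⊕b21⊕b23⊕b25⊕b27⊕b29⊕b31 = 0⊕1⊕0⊕1⊕1⊕0⊕0⊕1⊕1⊕0⊕1⊕0⊕0⊕1⊕0⊕1 = 0
s2: b2⊕b3⊕b6⊕b7⊕b10⊕b11⊕b14⊕b15⊕b18⊕b19⊕b22⊕b23⊕b26⊕b27⊕b30⊕b31 = 0⊕1⊕1⊕1⊕0⊕0⊕1⊕1⊕0⊕0⊕0⊕0⊕0⊕1⊕0⊕1 = 1
s4: b4⊕b5⊕b6⊕b7⊕b12⊕b13⊕b14⊕b15⊕b20⊕b21⊕b22⊕b23⊕b28⊕b29⊕b30⊕b31 = 1⊕0⊕1⊕1⊕0⊕0⊕1⊕1⊕0⊕1⊕0⊕0⊕1⊕0⊕0⊕1 = 0
s8: b8⊕b9⊕b10⊕b11⊕b12⊕b13⊕b14⊕b15⊕b24⊕b25⊕b26⊕b27⊕b28⊕b29⊕b30⊕b31 = 1⊕1⊕0⊕0⊕0⊕0⊕1⊕1⊕1⊕0⊕0⊕1⊕1⊕0⊕0⊕1 = 0
s16: b16⊕b17⊕b18⊕b19⊕b20⊕b21⊕b22⊕b23⊕b24⊕b25⊕b26⊕b27⊕b28⊕b29⊕b30⊕b31 = 1⊕1⊕0⊕0⊕0⊕1⊕0⊕0⊕1⊕0⊕0⊕1⊕1⊕0⊕0⊕1 = 1
Syndrome (s16...s1) = 10010 → position 18.

18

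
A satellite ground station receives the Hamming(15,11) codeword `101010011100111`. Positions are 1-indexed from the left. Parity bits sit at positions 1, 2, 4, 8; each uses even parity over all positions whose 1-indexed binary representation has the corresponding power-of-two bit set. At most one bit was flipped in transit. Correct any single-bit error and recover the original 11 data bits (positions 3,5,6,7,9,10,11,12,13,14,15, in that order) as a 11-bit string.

s1: b1⊕b3⊕b5⊕b7⊕b9⊕b11⊕b13⊕b15 = 1⊕1⊕1⊕0⊕1⊕0⊕1⊕1 = 0
s2: b2⊕b3⊕b6⊕b7⊕b10⊕b11⊕b14⊕b15 = 0⊕1⊕0⊕0⊕1⊕0⊕1⊕1 = 0
s4: b4⊕b5⊕b6⊕b7⊕b12⊕b13⊕b14⊕b15 = 0⊕1⊕0⊕0⊕0⊕1⊕1⊕1 = 0
s8: b8⊕b9⊕b10⊕b11⊕b12⊕b13⊕b14⊕b15 = 1⊕1⊕1⊕0⊕0⊕1⊕1⊕1 = 0
Syndrome (s8...s1) = 0000 → position 0 (no error).
No correction needed.
Data bits at positions 3,5,6,7,9,10,11,12,13,14,15: 11001100111

11001100111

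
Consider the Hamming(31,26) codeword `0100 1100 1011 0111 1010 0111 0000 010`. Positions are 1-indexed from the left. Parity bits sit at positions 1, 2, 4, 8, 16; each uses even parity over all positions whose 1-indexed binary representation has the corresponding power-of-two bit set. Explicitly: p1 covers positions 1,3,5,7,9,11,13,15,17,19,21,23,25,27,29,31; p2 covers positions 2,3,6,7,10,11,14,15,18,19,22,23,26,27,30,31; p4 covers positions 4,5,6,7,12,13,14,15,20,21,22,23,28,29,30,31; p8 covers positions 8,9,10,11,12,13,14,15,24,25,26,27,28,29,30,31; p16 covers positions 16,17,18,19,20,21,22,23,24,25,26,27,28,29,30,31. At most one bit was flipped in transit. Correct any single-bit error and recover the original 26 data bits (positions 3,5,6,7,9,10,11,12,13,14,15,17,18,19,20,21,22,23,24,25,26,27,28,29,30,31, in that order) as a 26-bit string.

01101011011101001110010010

s1: b1⊕b3⊕b5⊕b7⊕b9⊕b11⊕b13⊕b15⊕b17⊕b19⊕b21⊕b23⊕b25⊕b27⊕b29⊕b31 = 0⊕0⊕1⊕0⊕1⊕1⊕0⊕1⊕1⊕1⊕0⊕1⊕0⊕0⊕0⊕0 = 1
s2: b2⊕b3⊕b6⊕b7⊕b10⊕b11⊕b14⊕b15⊕b18⊕b19⊕b22⊕b23⊕b26⊕b27⊕b30⊕b31 = 1⊕0⊕1⊕0⊕0⊕1⊕1⊕1⊕0⊕1⊕1⊕1⊕0⊕0⊕1⊕0 = 1
s4: b4⊕b5⊕b6⊕b7⊕b12⊕b13⊕b14⊕b15⊕b20⊕b21⊕b22⊕b23⊕b28⊕b29⊕b30⊕b31 = 0⊕1⊕1⊕0⊕1⊕0⊕1⊕1⊕0⊕0⊕1⊕1⊕0⊕0⊕1⊕0 = 0
s8: b8⊕b9⊕b10⊕b11⊕b12⊕b13⊕b14⊕b15⊕b24⊕b25⊕b26⊕b27⊕b28⊕b29⊕b30⊕b31 = 0⊕1⊕0⊕1⊕1⊕0⊕1⊕1⊕1⊕0⊕0⊕0⊕0⊕0⊕1⊕0 = 1
s16: b16⊕b17⊕b18⊕b19⊕b20⊕b21⊕b22⊕b23⊕b24⊕b25⊕b26⊕b27⊕b28⊕b29⊕b30⊕b31 = 1⊕1⊕0⊕1⊕0⊕0⊕1⊕1⊕1⊕0⊕0⊕0⊕0⊕0⊕1⊕0 = 1
Syndrome (s16...s1) = 11011 → position 27.
Flip bit 27: corrected codeword = 0100110010110111101001110010010
Data bits at positions 3,5,6,7,9,10,11,12,13,14,15,17,18,19,20,21,22,23,24,25,26,27,28,29,30,31: 01101011011101001110010010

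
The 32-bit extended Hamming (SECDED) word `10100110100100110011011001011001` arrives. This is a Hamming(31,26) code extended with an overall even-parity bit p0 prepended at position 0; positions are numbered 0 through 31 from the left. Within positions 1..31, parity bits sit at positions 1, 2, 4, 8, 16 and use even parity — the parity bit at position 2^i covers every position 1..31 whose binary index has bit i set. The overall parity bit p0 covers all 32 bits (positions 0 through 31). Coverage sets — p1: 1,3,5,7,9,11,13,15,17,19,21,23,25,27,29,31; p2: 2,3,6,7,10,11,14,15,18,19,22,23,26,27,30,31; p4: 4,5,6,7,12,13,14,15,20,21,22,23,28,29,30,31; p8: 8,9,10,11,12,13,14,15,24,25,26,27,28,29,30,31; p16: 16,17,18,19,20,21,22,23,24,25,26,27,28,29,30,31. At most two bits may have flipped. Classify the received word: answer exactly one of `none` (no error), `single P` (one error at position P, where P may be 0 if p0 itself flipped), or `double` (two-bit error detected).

none

s1: b1⊕b3⊕b5⊕b7⊕b9⊕b11⊕b13⊕b15⊕b17⊕b19⊕b21⊕b23⊕b25⊕b27⊕b29⊕b31 = 0⊕0⊕1⊕0⊕0⊕1⊕0⊕1⊕0⊕1⊕1⊕0⊕1⊕1⊕0⊕1 = 0
s2: b2⊕b3⊕b6⊕b7⊕b10⊕b11⊕b14⊕b15⊕b18⊕b19⊕b22⊕b23⊕b26⊕b27⊕b30⊕b31 = 1⊕0⊕1⊕0⊕0⊕1⊕1⊕1⊕1⊕1⊕1⊕0⊕0⊕1⊕0⊕1 = 0
s4: b4⊕b5⊕b6⊕b7⊕b12⊕b13⊕b14⊕b15⊕b20⊕b21⊕b22⊕b23⊕b28⊕b29⊕b30⊕b31 = 0⊕1⊕1⊕0⊕0⊕0⊕1⊕1⊕0⊕1⊕1⊕0⊕1⊕0⊕0⊕1 = 0
s8: b8⊕b9⊕b10⊕b11⊕b12⊕b13⊕b14⊕b15⊕b24⊕b25⊕b26⊕b27⊕b28⊕b29⊕b30⊕b31 = 1⊕0⊕0⊕1⊕0⊕0⊕1⊕1⊕0⊕1⊕0⊕1⊕1⊕0⊕0⊕1 = 0
s16: b16⊕b17⊕b18⊕b19⊕b20⊕b21⊕b22⊕b23⊕b24⊕b25⊕b26⊕b27⊕b28⊕b29⊕b30⊕b31 = 0⊕0⊕1⊕1⊕0⊕1⊕1⊕0⊕0⊕1⊕0⊕1⊕1⊕0⊕0⊕1 = 0
Syndrome (s16...s1) = 00000 → position 0 (no error).
Overall parity (XOR of all 32 bits, including p0): 1⊕0⊕1⊕0⊕0⊕1⊕1⊕0⊕1⊕0⊕0⊕1⊕0⊕0⊕1⊕1⊕0⊕0⊕1⊕1⊕0⊕1⊕1⊕0⊕0⊕1⊕0⊕1⊕1⊕0⊕0⊕1 = 0
Overall=0, syndrome position=0 → no error.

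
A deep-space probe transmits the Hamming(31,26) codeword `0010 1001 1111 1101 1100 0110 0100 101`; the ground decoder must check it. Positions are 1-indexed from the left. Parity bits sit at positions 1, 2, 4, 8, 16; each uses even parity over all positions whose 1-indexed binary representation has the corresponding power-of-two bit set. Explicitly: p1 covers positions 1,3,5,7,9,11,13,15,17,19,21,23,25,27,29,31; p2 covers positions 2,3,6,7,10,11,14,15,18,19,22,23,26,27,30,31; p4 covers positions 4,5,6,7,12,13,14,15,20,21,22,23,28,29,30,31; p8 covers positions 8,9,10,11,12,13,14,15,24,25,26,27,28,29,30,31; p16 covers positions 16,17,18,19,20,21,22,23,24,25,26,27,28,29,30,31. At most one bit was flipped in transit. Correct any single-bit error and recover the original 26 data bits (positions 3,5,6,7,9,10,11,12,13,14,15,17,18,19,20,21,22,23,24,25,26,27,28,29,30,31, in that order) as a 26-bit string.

s1: b1⊕b3⊕b5⊕b7⊕b9⊕b11⊕b13⊕b15⊕b17⊕b19⊕b21⊕b23⊕b25⊕b27⊕b29⊕b31 = 0⊕1⊕1⊕0⊕1⊕1⊕1⊕0⊕1⊕0⊕0⊕1⊕0⊕0⊕1⊕1 = 1
s2: b2⊕b3⊕b6⊕b7⊕b10⊕b11⊕b14⊕b15⊕b18⊕b19⊕b22⊕b23⊕b26⊕b27⊕b30⊕b31 = 0⊕1⊕0⊕0⊕1⊕1⊕1⊕0⊕1⊕0⊕1⊕1⊕1⊕0⊕0⊕1 = 1
s4: b4⊕b5⊕b6⊕b7⊕b12⊕b13⊕b14⊕b15⊕b20⊕b21⊕b22⊕b23⊕b28⊕b29⊕b30⊕b31 = 0⊕1⊕0⊕0⊕1⊕1⊕1⊕0⊕0⊕0⊕1⊕1⊕0⊕1⊕0⊕1 = 0
s8: b8⊕b9⊕b10⊕b11⊕b12⊕b13⊕b14⊕b15⊕b24⊕b25⊕b26⊕b27⊕b28⊕b29⊕b30⊕b31 = 1⊕1⊕1⊕1⊕1⊕1⊕1⊕0⊕0⊕0⊕1⊕0⊕0⊕1⊕0⊕1 = 0
s16: b16⊕b17⊕b18⊕b19⊕b20⊕b21⊕b22⊕b23⊕b24⊕b25⊕b26⊕b27⊕b28⊕b29⊕b30⊕b31 = 1⊕1⊕1⊕0⊕0⊕0⊕1⊕1⊕0⊕0⊕1⊕0⊕0⊕1⊕0⊕1 = 0
Syndrome (s16...s1) = 00011 → position 3.
Flip bit 3: corrected codeword = 0000100111111101110001100100101
Data bits at positions 3,5,6,7,9,10,11,12,13,14,15,17,18,19,20,21,22,23,24,25,26,27,28,29,30,31: 01001111110110001100100101

01001111110110001100100101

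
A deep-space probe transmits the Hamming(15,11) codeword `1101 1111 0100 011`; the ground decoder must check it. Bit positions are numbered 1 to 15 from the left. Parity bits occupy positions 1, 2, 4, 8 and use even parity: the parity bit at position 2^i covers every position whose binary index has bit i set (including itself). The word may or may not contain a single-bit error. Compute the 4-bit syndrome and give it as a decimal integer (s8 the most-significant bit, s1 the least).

s1: b1⊕b3⊕b5⊕b7⊕b9⊕b11⊕b13⊕b15 = 1⊕0⊕1⊕1⊕0⊕0⊕0⊕1 = 0
s2: b2⊕b3⊕b6⊕b7⊕b10⊕b11⊕b14⊕b15 = 1⊕0⊕1⊕1⊕1⊕0⊕1⊕1 = 0
s4: b4⊕b5⊕b6⊕b7⊕b12⊕b13⊕b14⊕b15 = 1⊕1⊕1⊕1⊕0⊕0⊕1⊕1 = 0
s8: b8⊕b9⊕b10⊕b11⊕b12⊕b13⊕b14⊕b15 = 1⊕0⊕1⊕0⊕0⊕0⊕1⊕1 = 0
Syndrome (s8...s1) = 0000 → position 0 (no error).

0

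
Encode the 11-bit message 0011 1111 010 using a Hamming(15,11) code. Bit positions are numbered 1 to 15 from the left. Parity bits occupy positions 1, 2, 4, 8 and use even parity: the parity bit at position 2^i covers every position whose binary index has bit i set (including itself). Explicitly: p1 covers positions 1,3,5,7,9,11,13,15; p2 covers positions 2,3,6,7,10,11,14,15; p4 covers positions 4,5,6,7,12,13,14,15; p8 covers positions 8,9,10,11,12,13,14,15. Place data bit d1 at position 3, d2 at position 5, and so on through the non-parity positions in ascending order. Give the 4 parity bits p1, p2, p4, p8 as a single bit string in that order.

Place data bits at non-power-of-two positions: b3=0, b5=0, b6=1, b7=1, b9=1, b10=1, b11=1, b12=1, b13=0, b14=1, b15=0.
p1 = XOR of data positions {3,5,7,9,11,13,15} = 0⊕0⊕1⊕1⊕1⊕0⊕0 = 1
p2 = XOR of data positions {3,6,7,10,11,14,15} = 0⊕1⊕1⊕1⊕1⊕1⊕0 = 1
p4 = XOR of data positions {5,6,7,12,13,14,15} = 0⊕1⊕1⊕1⊕0⊕1⊕0 = 0
p8 = XOR of data positions {9,10,11,12,13,14,15} = 1⊕1⊕1⊕1⊕0⊕1⊕0 = 1
Parity bits p1,p2,p4,p8 = 1101

1101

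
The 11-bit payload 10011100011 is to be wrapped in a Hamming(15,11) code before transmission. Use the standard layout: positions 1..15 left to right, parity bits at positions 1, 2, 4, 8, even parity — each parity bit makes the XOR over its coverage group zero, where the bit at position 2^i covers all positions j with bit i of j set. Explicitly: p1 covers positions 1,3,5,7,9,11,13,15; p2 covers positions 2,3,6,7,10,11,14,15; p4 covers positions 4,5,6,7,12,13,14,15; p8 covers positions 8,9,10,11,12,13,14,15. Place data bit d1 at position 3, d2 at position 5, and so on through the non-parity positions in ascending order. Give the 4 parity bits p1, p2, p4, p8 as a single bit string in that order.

0110

Place data bits at non-power-of-two positions: b3=1, b5=0, b6=0, b7=1, b9=1, b10=1, b11=0, b12=0, b13=0, b14=1, b15=1.
p1 = XOR of data positions {3,5,7,9,11,13,15} = 1⊕0⊕1⊕1⊕0⊕0⊕1 = 0
p2 = XOR of data positions {3,6,7,10,11,14,15} = 1⊕0⊕1⊕1⊕0⊕1⊕1 = 1
p4 = XOR of data positions {5,6,7,12,13,14,15} = 0⊕0⊕1⊕0⊕0⊕1⊕1 = 1
p8 = XOR of data positions {9,10,11,12,13,14,15} = 1⊕1⊕0⊕0⊕0⊕1⊕1 = 0
Parity bits p1,p2,p4,p8 = 0110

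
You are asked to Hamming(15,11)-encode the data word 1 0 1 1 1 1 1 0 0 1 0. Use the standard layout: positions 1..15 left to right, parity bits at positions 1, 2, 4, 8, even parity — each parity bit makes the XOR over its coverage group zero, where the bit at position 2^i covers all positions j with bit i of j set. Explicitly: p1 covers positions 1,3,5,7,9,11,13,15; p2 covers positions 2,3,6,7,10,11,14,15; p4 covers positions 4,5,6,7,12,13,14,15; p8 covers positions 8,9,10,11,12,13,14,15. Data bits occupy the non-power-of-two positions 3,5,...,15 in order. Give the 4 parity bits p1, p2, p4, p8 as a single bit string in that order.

0010

Place data bits at non-power-of-two positions: b3=1, b5=0, b6=1, b7=1, b9=1, b10=1, b11=1, b12=0, b13=0, b14=1, b15=0.
p1 = XOR of data positions {3,5,7,9,11,13,15} = 1⊕0⊕1⊕1⊕1⊕0⊕0 = 0
p2 = XOR of data positions {3,6,7,10,11,14,15} = 1⊕1⊕1⊕1⊕1⊕1⊕0 = 0
p4 = XOR of data positions {5,6,7,12,13,14,15} = 0⊕1⊕1⊕0⊕0⊕1⊕0 = 1
p8 = XOR of data positions {9,10,11,12,13,14,15} = 1⊕1⊕1⊕0⊕0⊕1⊕0 = 0
Parity bits p1,p2,p4,p8 = 0010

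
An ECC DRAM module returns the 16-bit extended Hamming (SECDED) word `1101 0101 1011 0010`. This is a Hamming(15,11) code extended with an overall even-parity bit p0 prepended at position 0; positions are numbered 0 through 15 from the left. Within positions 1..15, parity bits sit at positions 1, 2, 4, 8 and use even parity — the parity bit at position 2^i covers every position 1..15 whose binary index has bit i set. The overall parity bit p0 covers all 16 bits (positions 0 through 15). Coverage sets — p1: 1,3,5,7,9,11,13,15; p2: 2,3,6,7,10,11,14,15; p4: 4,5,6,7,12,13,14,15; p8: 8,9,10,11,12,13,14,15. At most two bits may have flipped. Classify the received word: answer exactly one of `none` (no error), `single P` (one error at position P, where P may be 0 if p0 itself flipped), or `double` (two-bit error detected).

s1: b1⊕b3⊕b5⊕b7⊕b9⊕b11⊕b13⊕b15 = 1⊕1⊕1⊕1⊕0⊕1⊕0⊕0 = 1
s2: b2⊕b3⊕b6⊕b7⊕b10⊕b11⊕b14⊕b15 = 0⊕1⊕0⊕1⊕1⊕1⊕1⊕0 = 1
s4: b4⊕b5⊕b6⊕b7⊕b12⊕b13⊕b14⊕b15 = 0⊕1⊕0⊕1⊕0⊕0⊕1⊕0 = 1
s8: b8⊕b9⊕b10⊕b11⊕b12⊕b13⊕b14⊕b15 = 1⊕0⊕1⊕1⊕0⊕0⊕1⊕0 = 0
Syndrome (s8...s1) = 0111 → position 7.
Overall parity (XOR of all 16 bits, including p0): 1⊕1⊕0⊕1⊕0⊕1⊕0⊕1⊕1⊕0⊕1⊕1⊕0⊕0⊕1⊕0 = 1
Overall=1, syndrome position=7 → single-bit error at position 7.

single 7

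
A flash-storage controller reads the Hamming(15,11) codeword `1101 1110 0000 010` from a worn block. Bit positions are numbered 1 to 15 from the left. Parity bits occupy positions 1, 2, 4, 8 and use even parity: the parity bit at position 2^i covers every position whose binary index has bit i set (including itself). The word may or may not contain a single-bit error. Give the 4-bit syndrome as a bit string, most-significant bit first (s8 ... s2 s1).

s1: b1⊕b3⊕b5⊕b7⊕b9⊕b11⊕b13⊕b15 = 1⊕0⊕1⊕1⊕0⊕0⊕0⊕0 = 1
s2: b2⊕b3⊕b6⊕b7⊕b10⊕b11⊕b14⊕b15 = 1⊕0⊕1⊕1⊕0⊕0⊕1⊕0 = 0
s4: b4⊕b5⊕b6⊕b7⊕b12⊕b13⊕b14⊕b15 = 1⊕1⊕1⊕1⊕0⊕0⊕1⊕0 = 1
s8: b8⊕b9⊕b10⊕b11⊕b12⊕b13⊕b14⊕b15 = 0⊕0⊕0⊕0⊕0⊕0⊕1⊕0 = 1
Syndrome (s8...s1) = 1101 → position 13.

1101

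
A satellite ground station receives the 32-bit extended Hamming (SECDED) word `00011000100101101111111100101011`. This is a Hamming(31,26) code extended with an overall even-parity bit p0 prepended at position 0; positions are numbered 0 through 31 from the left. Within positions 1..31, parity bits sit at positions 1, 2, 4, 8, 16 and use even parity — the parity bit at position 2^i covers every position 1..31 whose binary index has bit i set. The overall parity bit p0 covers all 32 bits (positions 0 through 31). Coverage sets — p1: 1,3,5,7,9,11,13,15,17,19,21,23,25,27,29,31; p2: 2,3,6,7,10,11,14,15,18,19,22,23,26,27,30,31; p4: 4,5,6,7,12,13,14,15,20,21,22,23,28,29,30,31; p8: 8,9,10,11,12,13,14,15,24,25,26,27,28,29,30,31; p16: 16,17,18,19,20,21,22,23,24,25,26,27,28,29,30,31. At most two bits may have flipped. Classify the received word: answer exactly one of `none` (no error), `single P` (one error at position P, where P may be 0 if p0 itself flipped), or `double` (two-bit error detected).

none

s1: b1⊕b3⊕b5⊕b7⊕b9⊕b11⊕b13⊕b15⊕b17⊕b19⊕b21⊕b23⊕b25⊕b27⊕b29⊕b31 = 0⊕1⊕0⊕0⊕0⊕1⊕1⊕0⊕1⊕1⊕1⊕1⊕0⊕0⊕0⊕1 = 0
s2: b2⊕b3⊕b6⊕b7⊕b10⊕b11⊕b14⊕b15⊕b18⊕b19⊕b22⊕b23⊕b26⊕b27⊕b30⊕b31 = 0⊕1⊕0⊕0⊕0⊕1⊕1⊕0⊕1⊕1⊕1⊕1⊕1⊕0⊕1⊕1 = 0
s4: b4⊕b5⊕b6⊕b7⊕b12⊕b13⊕b14⊕b15⊕b20⊕b21⊕b22⊕b23⊕b28⊕b29⊕b30⊕b31 = 1⊕0⊕0⊕0⊕0⊕1⊕1⊕0⊕1⊕1⊕1⊕1⊕1⊕0⊕1⊕1 = 0
s8: b8⊕b9⊕b10⊕b11⊕b12⊕b13⊕b14⊕b15⊕b24⊕b25⊕b26⊕b27⊕b28⊕b29⊕b30⊕b31 = 1⊕0⊕0⊕1⊕0⊕1⊕1⊕0⊕0⊕0⊕1⊕0⊕1⊕0⊕1⊕1 = 0
s16: b16⊕b17⊕b18⊕b19⊕b20⊕b21⊕b22⊕b23⊕b24⊕b25⊕b26⊕b27⊕b28⊕b29⊕b30⊕b31 = 1⊕1⊕1⊕1⊕1⊕1⊕1⊕1⊕0⊕0⊕1⊕0⊕1⊕0⊕1⊕1 = 0
Syndrome (s16...s1) = 00000 → position 0 (no error).
Overall parity (XOR of all 32 bits, including p0): 0⊕0⊕0⊕1⊕1⊕0⊕0⊕0⊕1⊕0⊕0⊕1⊕0⊕1⊕1⊕0⊕1⊕1⊕1⊕1⊕1⊕1⊕1⊕1⊕0⊕0⊕1⊕0⊕1⊕0⊕1⊕1 = 0
Overall=0, syndrome position=0 → no error.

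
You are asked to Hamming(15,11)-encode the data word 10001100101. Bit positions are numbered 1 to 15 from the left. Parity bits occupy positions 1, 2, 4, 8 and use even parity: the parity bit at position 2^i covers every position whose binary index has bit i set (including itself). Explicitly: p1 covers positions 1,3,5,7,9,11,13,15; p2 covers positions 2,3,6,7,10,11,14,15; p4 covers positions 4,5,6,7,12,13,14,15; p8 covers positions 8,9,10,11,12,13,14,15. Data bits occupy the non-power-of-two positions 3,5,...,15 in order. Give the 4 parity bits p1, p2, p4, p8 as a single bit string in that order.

Place data bits at non-power-of-two positions: b3=1, b5=0, b6=0, b7=0, b9=1, b10=1, b11=0, b12=0, b13=1, b14=0, b15=1.
p1 = XOR of data positions {3,5,7,9,11,13,15} = 1⊕0⊕0⊕1⊕0⊕1⊕1 = 0
p2 = XOR of data positions {3,6,7,10,11,14,15} = 1⊕0⊕0⊕1⊕0⊕0⊕1 = 1
p4 = XOR of data positions {5,6,7,12,13,14,15} = 0⊕0⊕0⊕0⊕1⊕0⊕1 = 0
p8 = XOR of data positions {9,10,11,12,13,14,15} = 1⊕1⊕0⊕0⊕1⊕0⊕1 = 0
Parity bits p1,p2,p4,p8 = 0100

0100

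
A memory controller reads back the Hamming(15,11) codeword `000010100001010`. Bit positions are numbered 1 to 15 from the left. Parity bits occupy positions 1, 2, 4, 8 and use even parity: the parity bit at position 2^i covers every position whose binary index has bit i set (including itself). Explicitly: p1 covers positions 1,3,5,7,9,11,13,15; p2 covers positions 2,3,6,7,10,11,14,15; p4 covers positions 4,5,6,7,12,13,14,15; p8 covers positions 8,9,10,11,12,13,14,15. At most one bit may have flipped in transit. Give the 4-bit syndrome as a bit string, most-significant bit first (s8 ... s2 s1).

0000

s1: b1⊕b3⊕b5⊕b7⊕b9⊕b11⊕b13⊕b15 = 0⊕0⊕1⊕1⊕0⊕0⊕0⊕0 = 0
s2: b2⊕b3⊕b6⊕b7⊕b10⊕b11⊕b14⊕b15 = 0⊕0⊕0⊕1⊕0⊕0⊕1⊕0 = 0
s4: b4⊕b5⊕b6⊕b7⊕b12⊕b13⊕b14⊕b15 = 0⊕1⊕0⊕1⊕1⊕0⊕1⊕0 = 0
s8: b8⊕b9⊕b10⊕b11⊕b12⊕b13⊕b14⊕b15 = 0⊕0⊕0⊕0⊕1⊕0⊕1⊕0 = 0
Syndrome (s8...s1) = 0000 → position 0 (no error).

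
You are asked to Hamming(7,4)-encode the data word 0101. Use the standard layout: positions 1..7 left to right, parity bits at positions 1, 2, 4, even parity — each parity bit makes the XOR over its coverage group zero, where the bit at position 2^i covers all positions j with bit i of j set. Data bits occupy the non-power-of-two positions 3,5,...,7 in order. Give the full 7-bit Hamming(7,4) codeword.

0100101

Place data bits at non-power-of-two positions: b3=0, b5=1, b6=0, b7=1.
p1 = XOR of data positions {3,5,7} = 0⊕1⊕1 = 0
p2 = XOR of data positions {3,6,7} = 0⊕0⊕1 = 1
p4 = XOR of data positions {5,6,7} = 1⊕0⊕1 = 0
Codeword b1..b7 = 0100101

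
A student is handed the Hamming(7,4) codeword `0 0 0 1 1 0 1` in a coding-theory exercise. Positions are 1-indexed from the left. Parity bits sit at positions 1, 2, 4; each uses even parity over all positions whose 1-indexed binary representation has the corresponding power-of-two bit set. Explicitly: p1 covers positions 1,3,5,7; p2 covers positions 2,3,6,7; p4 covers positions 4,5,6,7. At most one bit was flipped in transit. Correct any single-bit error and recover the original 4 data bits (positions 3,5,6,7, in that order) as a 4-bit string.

s1: b1⊕b3⊕b5⊕b7 = 0⊕0⊕1⊕1 = 0
s2: b2⊕b3⊕b6⊕b7 = 0⊕0⊕0⊕1 = 1
s4: b4⊕b5⊕b6⊕b7 = 1⊕1⊕0⊕1 = 1
Syndrome (s4...s1) = 110 → position 6.
Flip bit 6: corrected codeword = 0001111
Data bits at positions 3,5,6,7: 0111

0111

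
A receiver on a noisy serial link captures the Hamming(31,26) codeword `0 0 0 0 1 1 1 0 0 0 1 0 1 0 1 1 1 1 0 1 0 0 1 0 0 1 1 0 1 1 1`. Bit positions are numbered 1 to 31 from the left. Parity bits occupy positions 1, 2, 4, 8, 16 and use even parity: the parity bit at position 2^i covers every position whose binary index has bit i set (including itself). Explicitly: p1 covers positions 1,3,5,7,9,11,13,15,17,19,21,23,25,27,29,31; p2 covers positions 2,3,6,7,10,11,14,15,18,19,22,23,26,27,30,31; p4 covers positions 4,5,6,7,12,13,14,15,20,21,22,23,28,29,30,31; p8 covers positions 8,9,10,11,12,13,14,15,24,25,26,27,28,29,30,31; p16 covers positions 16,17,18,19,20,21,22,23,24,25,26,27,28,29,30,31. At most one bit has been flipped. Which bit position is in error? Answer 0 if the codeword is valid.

s1: b1⊕b3⊕b5⊕b7⊕b9⊕b11⊕b13⊕b15⊕b17⊕b19⊕b21⊕b23⊕b25⊕b27⊕b29⊕b31 = 0⊕0⊕1⊕1⊕0⊕1⊕1⊕1⊕1⊕0⊕0⊕1⊕0⊕1⊕1⊕1 = 0
s2: b2⊕b3⊕b6⊕b7⊕b10⊕b11⊕b14⊕b15⊕b18⊕b19⊕b22⊕b23⊕b26⊕b27⊕b30⊕b31 = 0⊕0⊕1⊕1⊕0⊕1⊕0⊕1⊕1⊕0⊕0⊕1⊕1⊕1⊕1⊕1 = 0
s4: b4⊕b5⊕b6⊕b7⊕b12⊕b13⊕b14⊕b15⊕b20⊕b21⊕b22⊕b23⊕b28⊕b29⊕b30⊕b31 = 0⊕1⊕1⊕1⊕0⊕1⊕0⊕1⊕1⊕0⊕0⊕1⊕0⊕1⊕1⊕1 = 0
s8: b8⊕b9⊕b10⊕b11⊕b12⊕b13⊕b14⊕b15⊕b24⊕b25⊕b26⊕b27⊕b28⊕b29⊕b30⊕b31 = 0⊕0⊕0⊕1⊕0⊕1⊕0⊕1⊕0⊕0⊕1⊕1⊕0⊕1⊕1⊕1 = 0
s16: b16⊕b17⊕b18⊕b19⊕b20⊕b21⊕b22⊕b23⊕b24⊕b25⊕b26⊕b27⊕b28⊕b29⊕b30⊕b31 = 1⊕1⊕1⊕0⊕1⊕0⊕0⊕1⊕0⊕0⊕1⊕1⊕0⊕1⊕1⊕1 = 0
Syndrome (s16...s1) = 00000 → position 0 (no error).

0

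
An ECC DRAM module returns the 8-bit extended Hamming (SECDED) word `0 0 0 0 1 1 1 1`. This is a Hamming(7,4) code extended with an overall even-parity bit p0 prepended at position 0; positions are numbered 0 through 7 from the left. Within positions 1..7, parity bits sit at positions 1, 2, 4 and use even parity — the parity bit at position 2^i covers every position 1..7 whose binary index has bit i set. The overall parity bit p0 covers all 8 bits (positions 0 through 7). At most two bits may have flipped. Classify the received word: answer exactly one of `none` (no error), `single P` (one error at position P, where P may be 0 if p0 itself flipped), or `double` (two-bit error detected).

s1: b1⊕b3⊕b5⊕b7 = 0⊕0⊕1⊕1 = 0
s2: b2⊕b3⊕b6⊕b7 = 0⊕0⊕1⊕1 = 0
s4: b4⊕b5⊕b6⊕b7 = 1⊕1⊕1⊕1 = 0
Syndrome (s4...s1) = 000 → position 0 (no error).
Overall parity (XOR of all 8 bits, including p0): 0⊕0⊕0⊕0⊕1⊕1⊕1⊕1 = 0
Overall=0, syndrome position=0 → no error.

none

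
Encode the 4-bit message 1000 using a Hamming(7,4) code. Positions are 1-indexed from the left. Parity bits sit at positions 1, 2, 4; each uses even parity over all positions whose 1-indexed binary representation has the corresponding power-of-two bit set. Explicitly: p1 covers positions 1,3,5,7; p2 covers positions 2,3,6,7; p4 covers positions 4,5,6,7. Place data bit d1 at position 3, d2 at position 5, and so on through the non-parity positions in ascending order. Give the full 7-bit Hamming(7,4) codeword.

1110000

Place data bits at non-power-of-two positions: b3=1, b5=0, b6=0, b7=0.
p1 = XOR of data positions {3,5,7} = 1⊕0⊕0 = 1
p2 = XOR of data positions {3,6,7} = 1⊕0⊕0 = 1
p4 = XOR of data positions {5,6,7} = 0⊕0⊕0 = 0
Codeword b1..b7 = 1110000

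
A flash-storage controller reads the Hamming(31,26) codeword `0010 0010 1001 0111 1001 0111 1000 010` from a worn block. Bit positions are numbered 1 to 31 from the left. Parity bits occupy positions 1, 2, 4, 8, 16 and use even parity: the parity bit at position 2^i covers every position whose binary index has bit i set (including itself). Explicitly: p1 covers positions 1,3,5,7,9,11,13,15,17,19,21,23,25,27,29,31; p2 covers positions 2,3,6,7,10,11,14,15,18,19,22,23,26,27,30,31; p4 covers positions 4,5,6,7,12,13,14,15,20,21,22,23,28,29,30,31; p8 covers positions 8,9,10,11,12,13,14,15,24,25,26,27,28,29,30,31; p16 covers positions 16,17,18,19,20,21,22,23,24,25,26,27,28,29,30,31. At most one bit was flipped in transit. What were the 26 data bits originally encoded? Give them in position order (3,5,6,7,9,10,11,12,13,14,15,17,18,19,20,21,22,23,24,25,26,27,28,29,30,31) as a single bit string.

s1: b1⊕b3⊕b5⊕b7⊕b9⊕b11⊕b13⊕b15⊕b17⊕b19⊕b21⊕b23⊕b25⊕b27⊕b29⊕b31 = 0⊕1⊕0⊕1⊕1⊕0⊕0⊕1⊕1⊕0⊕0⊕1⊕1⊕0⊕0⊕0 = 1
s2: b2⊕b3⊕b6⊕b7⊕b10⊕b11⊕b14⊕b15⊕b18⊕b19⊕b22⊕b23⊕b26⊕b27⊕b30⊕b31 = 0⊕1⊕0⊕1⊕0⊕0⊕1⊕1⊕0⊕0⊕1⊕1⊕0⊕0⊕1⊕0 = 1
s4: b4⊕b5⊕b6⊕b7⊕b12⊕b13⊕b14⊕b15⊕b20⊕b21⊕b22⊕b23⊕b28⊕b29⊕b30⊕b31 = 0⊕0⊕0⊕1⊕1⊕0⊕1⊕1⊕1⊕0⊕1⊕1⊕0⊕0⊕1⊕0 = 0
s8: b8⊕b9⊕b10⊕b11⊕b12⊕b13⊕b14⊕b15⊕b24⊕b25⊕b26⊕b27⊕b28⊕b29⊕b30⊕b31 = 0⊕1⊕0⊕0⊕1⊕0⊕1⊕1⊕1⊕1⊕0⊕0⊕0⊕0⊕1⊕0 = 1
s16: b16⊕b17⊕b18⊕b19⊕b20⊕b21⊕b22⊕b23⊕b24⊕b25⊕b26⊕b27⊕b28⊕b29⊕b30⊕b31 = 1⊕1⊕0⊕0⊕1⊕0⊕1⊕1⊕1⊕1⊕0⊕0⊕0⊕0⊕1⊕0 = 0
Syndrome (s16...s1) = 01011 → position 11.
Flip bit 11: corrected codeword = 0010001010110111100101111000010
Data bits at positions 3,5,6,7,9,10,11,12,13,14,15,17,18,19,20,21,22,23,24,25,26,27,28,29,30,31: 10011011011100101111000010

10011011011100101111000010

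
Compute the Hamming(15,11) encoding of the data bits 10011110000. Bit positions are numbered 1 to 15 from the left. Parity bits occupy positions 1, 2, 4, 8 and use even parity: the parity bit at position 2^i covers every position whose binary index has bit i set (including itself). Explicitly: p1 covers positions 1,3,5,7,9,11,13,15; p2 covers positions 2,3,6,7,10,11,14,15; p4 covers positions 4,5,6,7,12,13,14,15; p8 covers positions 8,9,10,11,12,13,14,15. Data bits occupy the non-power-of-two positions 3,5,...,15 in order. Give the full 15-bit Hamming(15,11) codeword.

001100111110000

Place data bits at non-power-of-two positions: b3=1, b5=0, b6=0, b7=1, b9=1, b10=1, b11=1, b12=0, b13=0, b14=0, b15=0.
p1 = XOR of data positions {3,5,7,9,11,13,15} = 1⊕0⊕1⊕1⊕1⊕0⊕0 = 0
p2 = XOR of data positions {3,6,7,10,11,14,15} = 1⊕0⊕1⊕1⊕1⊕0⊕0 = 0
p4 = XOR of data positions {5,6,7,12,13,14,15} = 0⊕0⊕1⊕0⊕0⊕0⊕0 = 1
p8 = XOR of data positions {9,10,11,12,13,14,15} = 1⊕1⊕1⊕0⊕0⊕0⊕0 = 1
Codeword b1..b15 = 001100111110000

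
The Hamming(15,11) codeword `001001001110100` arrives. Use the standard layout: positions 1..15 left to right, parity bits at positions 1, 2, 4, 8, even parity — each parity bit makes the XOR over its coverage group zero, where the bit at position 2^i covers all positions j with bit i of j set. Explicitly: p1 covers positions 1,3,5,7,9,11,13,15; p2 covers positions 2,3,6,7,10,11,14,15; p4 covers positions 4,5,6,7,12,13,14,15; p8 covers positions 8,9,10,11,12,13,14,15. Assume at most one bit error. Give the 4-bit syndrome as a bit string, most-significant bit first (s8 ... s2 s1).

0000

s1: b1⊕b3⊕b5⊕b7⊕b9⊕b11⊕b13⊕b15 = 0⊕1⊕0⊕0⊕1⊕1⊕1⊕0 = 0
s2: b2⊕b3⊕b6⊕b7⊕b10⊕b11⊕b14⊕b15 = 0⊕1⊕1⊕0⊕1⊕1⊕0⊕0 = 0
s4: b4⊕b5⊕b6⊕b7⊕b12⊕b13⊕b14⊕b15 = 0⊕0⊕1⊕0⊕0⊕1⊕0⊕0 = 0
s8: b8⊕b9⊕b10⊕b11⊕b12⊕b13⊕b14⊕b15 = 0⊕1⊕1⊕1⊕0⊕1⊕0⊕0 = 0
Syndrome (s8...s1) = 0000 → position 0 (no error).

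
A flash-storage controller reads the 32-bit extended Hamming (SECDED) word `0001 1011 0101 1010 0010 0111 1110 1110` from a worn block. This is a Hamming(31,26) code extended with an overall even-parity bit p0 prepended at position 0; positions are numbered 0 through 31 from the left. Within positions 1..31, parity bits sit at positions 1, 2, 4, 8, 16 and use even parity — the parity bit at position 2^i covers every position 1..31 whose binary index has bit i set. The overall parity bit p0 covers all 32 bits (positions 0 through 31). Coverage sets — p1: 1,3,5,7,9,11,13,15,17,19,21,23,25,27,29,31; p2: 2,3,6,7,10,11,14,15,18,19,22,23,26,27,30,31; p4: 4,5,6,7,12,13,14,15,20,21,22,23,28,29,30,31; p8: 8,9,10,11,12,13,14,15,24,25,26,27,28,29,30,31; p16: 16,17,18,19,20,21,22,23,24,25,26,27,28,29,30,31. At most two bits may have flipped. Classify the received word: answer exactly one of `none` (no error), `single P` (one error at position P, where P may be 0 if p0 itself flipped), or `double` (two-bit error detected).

s1: b1⊕b3⊕b5⊕b7⊕b9⊕b11⊕b13⊕b15⊕b17⊕b19⊕b21⊕b23⊕b25⊕b27⊕b29⊕b31 = 0⊕1⊕0⊕1⊕1⊕1⊕0⊕0⊕0⊕0⊕1⊕1⊕1⊕0⊕1⊕0 = 0
s2: b2⊕b3⊕b6⊕b7⊕b10⊕b11⊕b14⊕b15⊕b18⊕b19⊕b22⊕b23⊕b26⊕b27⊕b30⊕b31 = 0⊕1⊕1⊕1⊕0⊕1⊕1⊕0⊕1⊕0⊕1⊕1⊕1⊕0⊕1⊕0 = 0
s4: b4⊕b5⊕b6⊕b7⊕b12⊕b13⊕b14⊕b15⊕b20⊕b21⊕b22⊕b23⊕b28⊕b29⊕b30⊕b31 = 1⊕0⊕1⊕1⊕1⊕0⊕1⊕0⊕0⊕1⊕1⊕1⊕1⊕1⊕1⊕0 = 1
s8: b8⊕b9⊕b10⊕b11⊕b12⊕b13⊕b14⊕b15⊕b24⊕b25⊕b26⊕b27⊕b28⊕b29⊕b30⊕b31 = 0⊕1⊕0⊕1⊕1⊕0⊕1⊕0⊕1⊕1⊕1⊕0⊕1⊕1⊕1⊕0 = 0
s16: b16⊕b17⊕b18⊕b19⊕b20⊕b21⊕b22⊕b23⊕b24⊕b25⊕b26⊕b27⊕b28⊕b29⊕b30⊕b31 = 0⊕0⊕1⊕0⊕0⊕1⊕1⊕1⊕1⊕1⊕1⊕0⊕1⊕1⊕1⊕0 = 0
Syndrome (s16...s1) = 00100 → position 4.
Overall parity (XOR of all 32 bits, including p0): 0⊕0⊕0⊕1⊕1⊕0⊕1⊕1⊕0⊕1⊕0⊕1⊕1⊕0⊕1⊕0⊕0⊕0⊕1⊕0⊕0⊕1⊕1⊕1⊕1⊕1⊕1⊕0⊕1⊕1⊕1⊕0 = 0
Overall=0, syndrome position=4 → double-bit error detected (uncorrectable).

double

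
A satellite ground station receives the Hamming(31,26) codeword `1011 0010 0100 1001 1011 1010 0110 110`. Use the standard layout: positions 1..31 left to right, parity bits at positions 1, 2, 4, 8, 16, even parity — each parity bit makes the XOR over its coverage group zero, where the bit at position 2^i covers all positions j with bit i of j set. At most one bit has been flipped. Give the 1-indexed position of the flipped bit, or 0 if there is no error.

0

s1: b1⊕b3⊕b5⊕b7⊕b9⊕b11⊕b13⊕b15⊕b17⊕b19⊕b21⊕b23⊕b25⊕b27⊕b29⊕b31 = 1⊕1⊕0⊕1⊕0⊕0⊕1⊕0⊕1⊕1⊕1⊕1⊕0⊕1⊕1⊕0 = 0
s2: b2⊕b3⊕b6⊕b7⊕b10⊕b11⊕b14⊕b15⊕b18⊕b19⊕b22⊕b23⊕b26⊕b27⊕b30⊕b31 = 0⊕1⊕0⊕1⊕1⊕0⊕0⊕0⊕0⊕1⊕0⊕1⊕1⊕1⊕1⊕0 = 0
s4: b4⊕b5⊕b6⊕b7⊕b12⊕b13⊕b14⊕b15⊕b20⊕b21⊕b22⊕b23⊕b28⊕b29⊕b30⊕b31 = 1⊕0⊕0⊕1⊕0⊕1⊕0⊕0⊕1⊕1⊕0⊕1⊕0⊕1⊕1⊕0 = 0
s8: b8⊕b9⊕b10⊕b11⊕b12⊕b13⊕b14⊕b15⊕b24⊕b25⊕b26⊕b27⊕b28⊕b29⊕b30⊕b31 = 0⊕0⊕1⊕0⊕0⊕1⊕0⊕0⊕0⊕0⊕1⊕1⊕0⊕1⊕1⊕0 = 0
s16: b16⊕b17⊕b18⊕b19⊕b20⊕b21⊕b22⊕b23⊕b24⊕b25⊕b26⊕b27⊕b28⊕b29⊕b30⊕b31 = 1⊕1⊕0⊕1⊕1⊕1⊕0⊕1⊕0⊕0⊕1⊕1⊕0⊕1⊕1⊕0 = 0
Syndrome (s16...s1) = 00000 → position 0 (no error).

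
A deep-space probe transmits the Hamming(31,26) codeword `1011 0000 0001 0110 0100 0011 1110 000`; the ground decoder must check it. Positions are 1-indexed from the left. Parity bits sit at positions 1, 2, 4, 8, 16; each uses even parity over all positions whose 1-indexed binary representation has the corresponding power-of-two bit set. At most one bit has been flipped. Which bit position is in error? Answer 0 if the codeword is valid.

s1: b1⊕b3⊕b5⊕b7⊕b9⊕b11⊕b13⊕b15⊕b17⊕b19⊕b21⊕b23⊕b25⊕b27⊕b29⊕b31 = 1⊕1⊕0⊕0⊕0⊕0⊕0⊕1⊕0⊕0⊕0⊕1⊕1⊕1⊕0⊕0 = 0
s2: b2⊕b3⊕b6⊕b7⊕b10⊕b11⊕b14⊕b15⊕b18⊕b19⊕b22⊕b23⊕b26⊕b27⊕b30⊕b31 = 0⊕1⊕0⊕0⊕0⊕0⊕1⊕1⊕1⊕0⊕0⊕1⊕1⊕1⊕0⊕0 = 1
s4: b4⊕b5⊕b6⊕b7⊕b12⊕b13⊕b14⊕b15⊕b20⊕b21⊕b22⊕b23⊕b28⊕b29⊕b30⊕b31 = 1⊕0⊕0⊕0⊕1⊕0⊕1⊕1⊕0⊕0⊕0⊕1⊕0⊕0⊕0⊕0 = 1
s8: b8⊕b9⊕b10⊕b11⊕b12⊕b13⊕b14⊕b15⊕b24⊕b25⊕b26⊕b27⊕b28⊕b29⊕b30⊕b31 = 0⊕0⊕0⊕0⊕1⊕0⊕1⊕1⊕1⊕1⊕1⊕1⊕0⊕0⊕0⊕0 = 1
s16: b16⊕b17⊕b18⊕b19⊕b20⊕b21⊕b22⊕b23⊕b24⊕b25⊕b26⊕b27⊕b28⊕b29⊕b30⊕b31 = 0⊕0⊕1⊕0⊕0⊕0⊕0⊕1⊕1⊕1⊕1⊕1⊕0⊕0⊕0⊕0 = 0
Syndrome (s16...s1) = 01110 → position 14.

14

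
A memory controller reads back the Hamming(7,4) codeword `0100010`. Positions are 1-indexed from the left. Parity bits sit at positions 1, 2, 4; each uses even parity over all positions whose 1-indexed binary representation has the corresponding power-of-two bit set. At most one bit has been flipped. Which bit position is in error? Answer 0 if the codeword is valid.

4

s1: b1⊕b3⊕b5⊕b7 = 0⊕0⊕0⊕0 = 0
s2: b2⊕b3⊕b6⊕b7 = 1⊕0⊕1⊕0 = 0
s4: b4⊕b5⊕b6⊕b7 = 0⊕0⊕1⊕0 = 1
Syndrome (s4...s1) = 100 → position 4.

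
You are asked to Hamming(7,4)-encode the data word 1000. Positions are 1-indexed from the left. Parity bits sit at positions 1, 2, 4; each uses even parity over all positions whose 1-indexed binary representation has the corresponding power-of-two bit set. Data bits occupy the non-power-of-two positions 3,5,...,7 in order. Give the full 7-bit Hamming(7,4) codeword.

1110000

Place data bits at non-power-of-two positions: b3=1, b5=0, b6=0, b7=0.
p1 = XOR of data positions {3,5,7} = 1⊕0⊕0 = 1
p2 = XOR of data positions {3,6,7} = 1⊕0⊕0 = 1
p4 = XOR of data positions {5,6,7} = 0⊕0⊕0 = 0
Codeword b1..b7 = 1110000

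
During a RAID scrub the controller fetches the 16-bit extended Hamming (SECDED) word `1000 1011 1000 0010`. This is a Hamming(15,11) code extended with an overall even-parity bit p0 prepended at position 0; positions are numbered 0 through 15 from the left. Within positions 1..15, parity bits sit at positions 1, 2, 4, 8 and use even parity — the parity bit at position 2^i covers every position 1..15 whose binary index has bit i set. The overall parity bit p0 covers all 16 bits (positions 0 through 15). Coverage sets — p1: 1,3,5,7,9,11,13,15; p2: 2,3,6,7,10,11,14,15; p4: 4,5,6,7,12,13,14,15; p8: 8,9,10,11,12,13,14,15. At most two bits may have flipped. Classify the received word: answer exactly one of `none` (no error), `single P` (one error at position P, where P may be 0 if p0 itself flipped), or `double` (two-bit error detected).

s1: b1⊕b3⊕b5⊕b7⊕b9⊕b11⊕b13⊕b15 = 0⊕0⊕0⊕1⊕0⊕0⊕0⊕0 = 1
s2: b2⊕b3⊕b6⊕b7⊕b10⊕b11⊕b14⊕b15 = 0⊕0⊕1⊕1⊕0⊕0⊕1⊕0 = 1
s4: b4⊕b5⊕b6⊕b7⊕b12⊕b13⊕b14⊕b15 = 1⊕0⊕1⊕1⊕0⊕0⊕1⊕0 = 0
s8: b8⊕b9⊕b10⊕b11⊕b12⊕b13⊕b14⊕b15 = 1⊕0⊕0⊕0⊕0⊕0⊕1⊕0 = 0
Syndrome (s8...s1) = 0011 → position 3.
Overall parity (XOR of all 16 bits, including p0): 1⊕0⊕0⊕0⊕1⊕0⊕1⊕1⊕1⊕0⊕0⊕0⊕0⊕0⊕1⊕0 = 0
Overall=0, syndrome position=3 → double-bit error detected (uncorrectable).

double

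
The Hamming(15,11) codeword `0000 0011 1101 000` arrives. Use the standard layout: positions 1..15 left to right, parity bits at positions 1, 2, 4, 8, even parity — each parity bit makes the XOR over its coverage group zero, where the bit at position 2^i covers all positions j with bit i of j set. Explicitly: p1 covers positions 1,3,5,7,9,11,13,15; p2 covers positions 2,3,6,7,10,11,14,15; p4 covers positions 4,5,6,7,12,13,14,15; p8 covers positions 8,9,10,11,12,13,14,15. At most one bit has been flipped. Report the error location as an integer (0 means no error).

s1: b1⊕b3⊕b5⊕b7⊕b9⊕b11⊕b13⊕b15 = 0⊕0⊕0⊕1⊕1⊕0⊕0⊕0 = 0
s2: b2⊕b3⊕b6⊕b7⊕b10⊕b11⊕b14⊕b15 = 0⊕0⊕0⊕1⊕1⊕0⊕0⊕0 = 0
s4: b4⊕b5⊕b6⊕b7⊕b12⊕b13⊕b14⊕b15 = 0⊕0⊕0⊕1⊕1⊕0⊕0⊕0 = 0
s8: b8⊕b9⊕b10⊕b11⊕b12⊕b13⊕b14⊕b15 = 1⊕1⊕1⊕0⊕1⊕0⊕0⊕0 = 0
Syndrome (s8...s1) = 0000 → position 0 (no error).

0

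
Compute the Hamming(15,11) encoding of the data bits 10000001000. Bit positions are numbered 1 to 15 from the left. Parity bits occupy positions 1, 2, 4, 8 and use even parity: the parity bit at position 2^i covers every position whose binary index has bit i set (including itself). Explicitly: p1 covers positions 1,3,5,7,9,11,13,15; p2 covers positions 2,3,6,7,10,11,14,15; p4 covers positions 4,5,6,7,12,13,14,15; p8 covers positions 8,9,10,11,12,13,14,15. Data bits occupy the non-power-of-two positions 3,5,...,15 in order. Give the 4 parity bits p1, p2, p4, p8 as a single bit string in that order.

Place data bits at non-power-of-two positions: b3=1, b5=0, b6=0, b7=0, b9=0, b10=0, b11=0, b12=1, b13=0, b14=0, b15=0.
p1 = XOR of data positions {3,5,7,9,11,13,15} = 1⊕0⊕0⊕0⊕0⊕0⊕0 = 1
p2 = XOR of data positions {3,6,7,10,11,14,15} = 1⊕0⊕0⊕0⊕0⊕0⊕0 = 1
p4 = XOR of data positions {5,6,7,12,13,14,15} = 0⊕0⊕0⊕1⊕0⊕0⊕0 = 1
p8 = XOR of data positions {9,10,11,12,13,14,15} = 0⊕0⊕0⊕1⊕0⊕0⊕0 = 1
Parity bits p1,p2,p4,p8 = 1111

1111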